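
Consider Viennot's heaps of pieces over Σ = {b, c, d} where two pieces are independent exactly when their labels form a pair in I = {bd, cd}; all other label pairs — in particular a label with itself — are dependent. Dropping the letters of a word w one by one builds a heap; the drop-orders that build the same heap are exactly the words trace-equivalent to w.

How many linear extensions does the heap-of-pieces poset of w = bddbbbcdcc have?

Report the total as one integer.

120

piece 0:b — minimal
piece 1:d — minimal
piece 2:d rests on {1:d}
piece 3:b rests on {0:b}
piece 4:b rests on {3:b}
piece 5:b rests on {4:b}
piece 6:c rests on {5:b}
piece 7:d rests on {2:d}
piece 8:c rests on {6:c}
piece 9:c rests on {8:c}
minimal pieces: {0:b, 1:d}
ways to finish when only these pieces remain (= sum over removing one remaining piece with nothing left below it):
  1 left: {7}→1  {9}→1
  2 left: {2,7}→1  {7,9}→2  {8,9}→1
  3 left: {1,2,7}→1  {2,7,9}→3  {6,8,9}→1  {7,8,9}→3
  4 left: {1,2,7,9}→4  {2,7,8,9}→6  {5,6,8,9}→1  {6,7,8,9}→4
  5 left: {1,2,7,8,9}→10  {2,6,7,8,9}→10  {4,5,6,8,9}→1  {5,6,7,8,9}→5
  6 left: {1,2,6,7,8,9}→20  {2,5,6,7,8,9}→15  {3,4,5,6,8,9}→1  {4,5,6,7,8,9}→6
  7 left: {0,3,4,5,6,8,9}→1  {1,2,5,6,7,8,9}→35  {2,4,5,6,7,8,9}→21  {3,4,5,6,7,8,9}→7
  8 left: {0,3,4,5,6,7,8,9}→8  {1,2,4,5,6,7,8,9}→56  {2,3,4,5,6,7,8,9}→28
  placing 0:b first → 84 extensions
  placing 1:d first → 36 extensions
total linear extensions = 120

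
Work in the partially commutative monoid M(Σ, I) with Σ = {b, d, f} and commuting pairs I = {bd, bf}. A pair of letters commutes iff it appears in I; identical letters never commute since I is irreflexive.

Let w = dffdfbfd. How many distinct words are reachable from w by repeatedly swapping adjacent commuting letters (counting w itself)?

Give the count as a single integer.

8

0(d) covers ∅
1(f) covers 0:d
2(f) covers 1:f
3(d) covers 2:f
4(f) covers 3:d
5(b) covers ∅
6(f) covers 4:f
7(d) covers 6:f
floor of heap: 0:d, 5:b
completions by unplaced set U, small U first (add the entries for U minus each lowest piece of U):
  |U|=1: {5}:1  {7}:1
  |U|=2: {5,7}:2  {6,7}:1
  |U|=3: {4,6,7}:1  {5,6,7}:3
  |U|=4: {3,4,6,7}:1  {4,5,6,7}:4
  |U|=5: {2,3,4,6,7}:1  {3,4,5,6,7}:5
  |U|=6: {1,2,3,4,6,7}:1  {2,3,4,5,6,7}:6
  start at 0(d): 7
  start at 5(b): 1
sum over floor = 8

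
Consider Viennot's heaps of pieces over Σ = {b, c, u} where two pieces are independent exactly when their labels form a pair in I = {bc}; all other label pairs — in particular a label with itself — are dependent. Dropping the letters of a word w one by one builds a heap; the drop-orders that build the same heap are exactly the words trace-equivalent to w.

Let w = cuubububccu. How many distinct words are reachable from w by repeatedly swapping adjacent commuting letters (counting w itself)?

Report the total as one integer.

0(c) covers ∅
1(u) covers 0:c
2(u) covers 1:u
3(b) covers 2:u
4(u) covers 3:b
5(b) covers 4:u
6(u) covers 5:b
7(b) covers 6:u
8(c) covers 6:u
9(c) covers 8:c
10(u) covers 7:b, 9:c
floor of heap: 0:c
completions by unplaced set U, small U first (add the entries for U minus each lowest piece of U):
  |U|=1: {10}:1
  |U|=2: {7,10}:1  {9,10}:1
  |U|=3: {7,9,10}:2  {8,9,10}:1
  |U|=4: {7,8,9,10}:3
  |U|=5: {6,7,8,9,10}:3
  |U|=6: {5,6,7,8,9,10}:3
  |U|=7: {4,5,6,7,8,9,10}:3
  |U|=8: {3,4,5,6,7,8,9,10}:3
  |U|=9: {2,3,4,5,6,7,8,9,10}:3
  start at 0(c): 3

3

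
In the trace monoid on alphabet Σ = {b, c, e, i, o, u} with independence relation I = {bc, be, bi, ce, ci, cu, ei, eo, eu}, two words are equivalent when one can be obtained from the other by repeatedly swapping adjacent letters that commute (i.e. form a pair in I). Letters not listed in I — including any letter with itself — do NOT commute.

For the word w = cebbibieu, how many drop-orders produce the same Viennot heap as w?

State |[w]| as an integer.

0(c) covers ∅
1(e) covers ∅
2(b) covers ∅
3(b) covers 2:b
4(i) covers ∅
5(b) covers 3:b
6(i) covers 4:i
7(e) covers 1:e
8(u) covers 5:b, 6:i
floor of heap: 0:c, 1:e, 2:b, 4:i
completions by unplaced set U, small U first (add the entries for U minus each lowest piece of U):
  |U|=1: {0}:1  {7}:1  {8}:1
  |U|=2: {0,7}:2  {0,8}:2  {1,7}:1  {5,8}:1  {6,8}:1  {7,8}:2
  |U|=3: {0,1,7}:3  {0,5,8}:3  {0,6,8}:3  {0,7,8}:6  {1,7,8}:3  {3,5,8}:1  {4,6,8}:1  {5,6,8}:2  {5,7,8}:3  {6,7,8}:3
  |U|=4: {0,1,7,8}:12  {0,3,5,8}:4  {0,4,6,8}:4  {0,5,6,8}:8  {0,5,7,8}:12  {0,6,7,8}:12  {1,5,7,8}:6  {1,6,7,8}:6  {2,3,5,8}:1  {3,5,6,8}:3  {3,5,7,8}:4  {4,5,6,8}:3  {4,6,7,8}:4  {5,6,7,8}:8
  |U|=5: {0,1,5,7,8}:30  {0,1,6,7,8}:30  {0,2,3,5,8}:5  {0,3,5,6,8}:15  {0,3,5,7,8}:20  {0,4,5,6,8}:15  {0,4,6,7,8}:20  {0,5,6,7,8}:40  {1,3,5,7,8}:10  {1,4,6,7,8}:10  {1,5,6,7,8}:20  {2,3,5,6,8}:4  {2,3,5,7,8}:5  {3,4,5,6,8}:6  {3,5,6,7,8}:15  {4,5,6,7,8}:15
  |U|=6: {0,1,3,5,7,8}:60  {0,1,4,6,7,8}:60  {0,1,5,6,7,8}:120  {0,2,3,5,6,8}:24  {0,2,3,5,7,8}:30  {0,3,4,5,6,8}:36  {0,3,5,6,7,8}:90  {0,4,5,6,7,8}:90  {1,2,3,5,7,8}:15  {1,3,5,6,7,8}:45  {1,4,5,6,7,8}:45  {2,3,4,5,6,8}:10  {2,3,5,6,7,8}:24  {3,4,5,6,7,8}:36
  |U|=7: {0,1,2,3,5,7,8}:105  {0,1,3,5,6,7,8}:315  {0,1,4,5,6,7,8}:315  {0,2,3,4,5,6,8}:70  {0,2,3,5,6,7,8}:168  {0,3,4,5,6,7,8}:252  {1,2,3,5,6,7,8}:84  {1,3,4,5,6,7,8}:126  {2,3,4,5,6,7,8}:70
  start at 0(c): 280
  start at 1(e): 560
  start at 2(b): 1008
  start at 4(i): 672
sum over floor = 2520

2520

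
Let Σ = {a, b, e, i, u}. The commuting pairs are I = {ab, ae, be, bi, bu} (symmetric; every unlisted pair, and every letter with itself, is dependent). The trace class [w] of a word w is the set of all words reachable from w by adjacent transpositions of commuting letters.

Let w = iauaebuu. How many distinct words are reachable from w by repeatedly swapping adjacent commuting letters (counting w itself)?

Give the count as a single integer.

#0=i has no predecessor
#1=a depends on [0:i]
#2=u depends on [1:a]
#3=a depends on [2:u]
#4=e depends on [2:u]
#5=b has no predecessor
#6=u depends on [3:a, 4:e]
#7=u depends on [6:u]
sources: [0:i, 5:b]
N(rest) = Σ N(rest − s) over sources s of rest; N(one piece) = 1:
  size 1 → [5]=1  [7]=1
  size 2 → [5,7]=2  [6,7]=1
  size 3 → [3,6,7]=1  [4,6,7]=1  [5,6,7]=3
  size 4 → [3,4,6,7]=2  [3,5,6,7]=4  [4,5,6,7]=4
  size 5 → [2,3,4,6,7]=2  [3,4,5,6,7]=10
  size 6 → [1,2,3,4,6,7]=2  [2,3,4,5,6,7]=12
  first=0(i) contributes 14
  first=5(b) contributes 2
|[w]| = 16

16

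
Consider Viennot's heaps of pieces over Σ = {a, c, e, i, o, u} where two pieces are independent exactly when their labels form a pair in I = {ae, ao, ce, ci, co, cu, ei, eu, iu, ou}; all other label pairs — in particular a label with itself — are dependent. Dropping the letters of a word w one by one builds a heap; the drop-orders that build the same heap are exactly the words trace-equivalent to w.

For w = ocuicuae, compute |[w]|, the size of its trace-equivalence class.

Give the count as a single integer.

piece 0:o — minimal
piece 1:c — minimal
piece 2:u — minimal
piece 3:i rests on {0:o}
piece 4:c rests on {1:c}
piece 5:u rests on {2:u}
piece 6:a rests on {3:i, 4:c, 5:u}
piece 7:e rests on {0:o}
minimal pieces: {0:o, 1:c, 2:u}
ways to finish when only these pieces remain (= sum over removing one remaining piece with nothing left below it):
  1 left: {6}→1  {7}→1
  2 left: {3,6}→1  {4,6}→1  {5,6}→1  {6,7}→2
  3 left: {1,4,6}→1  {2,5,6}→1  {3,4,6}→2  {3,5,6}→2  {3,6,7}→3  {4,5,6}→2  {4,6,7}→3  {5,6,7}→3
  4 left: {0,3,6,7}→3  {1,3,4,6}→3  {1,4,5,6}→3  {1,4,6,7}→4  {2,3,5,6}→3  {2,4,5,6}→3  {2,5,6,7}→4  {3,4,5,6}→6  {3,4,6,7}→8  {3,5,6,7}→8  {4,5,6,7}→8
  5 left: {0,3,4,6,7}→11  {0,3,5,6,7}→11  {1,2,4,5,6}→6  {1,3,4,5,6}→12  {1,3,4,6,7}→15  {1,4,5,6,7}→15  {2,3,4,5,6}→12  {2,3,5,6,7}→15  {2,4,5,6,7}→15  {3,4,5,6,7}→30
  6 left: {0,1,3,4,6,7}→26  {0,2,3,5,6,7}→26  {0,3,4,5,6,7}→52  {1,2,3,4,5,6}→30  {1,2,4,5,6,7}→36  {1,3,4,5,6,7}→72  {2,3,4,5,6,7}→72
  placing 0:o first → 210 extensions
  placing 1:c first → 150 extensions
  placing 2:u first → 150 extensions
total linear extensions = 510

510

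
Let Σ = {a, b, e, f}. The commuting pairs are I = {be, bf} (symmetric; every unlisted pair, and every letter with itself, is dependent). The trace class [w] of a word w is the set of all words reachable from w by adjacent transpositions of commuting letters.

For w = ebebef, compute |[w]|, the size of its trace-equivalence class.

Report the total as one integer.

#0=e has no predecessor
#1=b has no predecessor
#2=e depends on [0:e]
#3=b depends on [1:b]
#4=e depends on [2:e]
#5=f depends on [4:e]
sources: [0:e, 1:b]
N(rest) = Σ N(rest − s) over sources s of rest; N(one piece) = 1:
  size 1 → [3]=1  [5]=1
  size 2 → [1,3]=1  [3,5]=2  [4,5]=1
  size 3 → [1,3,5]=3  [2,4,5]=1  [3,4,5]=3
  size 4 → [0,2,4,5]=1  [1,3,4,5]=6  [2,3,4,5]=4
  first=0(e) contributes 10
  first=1(b) contributes 5
|[w]| = 15

15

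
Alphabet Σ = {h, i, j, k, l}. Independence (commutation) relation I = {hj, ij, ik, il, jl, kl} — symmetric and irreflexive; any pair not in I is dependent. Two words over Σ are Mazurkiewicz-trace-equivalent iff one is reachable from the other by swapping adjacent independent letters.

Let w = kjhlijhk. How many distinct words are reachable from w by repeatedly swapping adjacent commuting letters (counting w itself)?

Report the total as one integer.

30

drop 0:k onto floor
drop 1:j onto {0:k}
drop 2:h onto {0:k}
drop 3:l onto {2:h}
drop 4:i onto {2:h}
drop 5:j onto {1:j}
drop 6:h onto {3:l, 4:i}
drop 7:k onto {5:j, 6:h}
ground layer = {0:k}
drop-orders for the pieces not yet dropped (sum over which currently-grounded one goes next):
  1 to go: {7} 1
  2 to go: {5,7} 1  {6,7} 1
  3 to go: {1,5,7} 1  {3,6,7} 1  {4,6,7} 1  {5,6,7} 2
  4 to go: {1,5,6,7} 3  {3,4,6,7} 2  {3,5,6,7} 3  {4,5,6,7} 3
  5 to go: {1,3,5,6,7} 6  {1,4,5,6,7} 6  {2,3,4,6,7} 2  {3,4,5,6,7} 8
  6 to go: {1,3,4,5,6,7} 20  {2,3,4,5,6,7} 10
  if 0:k drops first: 30 orders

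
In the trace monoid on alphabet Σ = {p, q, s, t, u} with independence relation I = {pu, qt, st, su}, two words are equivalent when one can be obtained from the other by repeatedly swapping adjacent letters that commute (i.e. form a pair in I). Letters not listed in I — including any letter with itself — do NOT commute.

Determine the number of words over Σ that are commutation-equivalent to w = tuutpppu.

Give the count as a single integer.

drop 0:t onto floor
drop 1:u onto {0:t}
drop 2:u onto {1:u}
drop 3:t onto {2:u}
drop 4:p onto {3:t}
drop 5:p onto {4:p}
drop 6:p onto {5:p}
drop 7:u onto {3:t}
ground layer = {0:t}
drop-orders for the pieces not yet dropped (sum over which currently-grounded one goes next):
  1 to go: {6} 1  {7} 1
  2 to go: {5,6} 1  {6,7} 2
  3 to go: {4,5,6} 1  {5,6,7} 3
  4 to go: {4,5,6,7} 4
  5 to go: {3,4,5,6,7} 4
  6 to go: {2,3,4,5,6,7} 4
  if 0:t drops first: 4 orders

4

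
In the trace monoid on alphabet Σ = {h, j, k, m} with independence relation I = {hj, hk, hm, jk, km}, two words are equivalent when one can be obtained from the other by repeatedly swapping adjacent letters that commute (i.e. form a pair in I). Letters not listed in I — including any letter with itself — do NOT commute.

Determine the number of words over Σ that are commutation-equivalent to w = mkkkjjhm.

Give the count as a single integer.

280

#0=m has no predecessor
#1=k has no predecessor
#2=k depends on [1:k]
#3=k depends on [2:k]
#4=j depends on [0:m]
#5=j depends on [4:j]
#6=h has no predecessor
#7=m depends on [5:j]
sources: [0:m, 1:k, 6:h]
N(rest) = Σ N(rest − s) over sources s of rest; N(one piece) = 1:
  size 1 → [3]=1  [6]=1  [7]=1
  size 2 → [2,3]=1  [3,6]=2  [3,7]=2  [5,7]=1  [6,7]=2
  size 3 → [1,2,3]=1  [2,3,6]=3  [2,3,7]=3  [3,5,7]=3  [3,6,7]=6  [4,5,7]=1  [5,6,7]=3
  size 4 → [0,4,5,7]=1  [1,2,3,6]=4  [1,2,3,7]=4  [2,3,5,7]=6  [2,3,6,7]=12  [3,4,5,7]=4  [3,5,6,7]=12  [4,5,6,7]=4
  size 5 → [0,3,4,5,7]=5  [0,4,5,6,7]=5  [1,2,3,5,7]=10  [1,2,3,6,7]=20  [2,3,4,5,7]=10  [2,3,5,6,7]=30  [3,4,5,6,7]=20
  size 6 → [0,2,3,4,5,7]=15  [0,3,4,5,6,7]=30  [1,2,3,4,5,7]=20  [1,2,3,5,6,7]=60  [2,3,4,5,6,7]=60
  first=0(m) contributes 140
  first=1(k) contributes 105
  first=6(h) contributes 35
|[w]| = 280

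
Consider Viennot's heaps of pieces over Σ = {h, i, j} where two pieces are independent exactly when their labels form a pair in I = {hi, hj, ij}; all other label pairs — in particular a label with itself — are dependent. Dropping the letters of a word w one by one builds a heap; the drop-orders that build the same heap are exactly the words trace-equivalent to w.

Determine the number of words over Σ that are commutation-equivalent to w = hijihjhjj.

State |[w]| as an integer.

0(h) covers ∅
1(i) covers ∅
2(j) covers ∅
3(i) covers 1:i
4(h) covers 0:h
5(j) covers 2:j
6(h) covers 4:h
7(j) covers 5:j
8(j) covers 7:j
floor of heap: 0:h, 1:i, 2:j
completions by unplaced set U, small U first (add the entries for U minus each lowest piece of U):
  |U|=1: {3}:1  {6}:1  {8}:1
  |U|=2: {1,3}:1  {3,6}:2  {3,8}:2  {4,6}:1  {6,8}:2  {7,8}:1
  |U|=3: {0,4,6}:1  {1,3,6}:3  {1,3,8}:3  {3,4,6}:3  {3,6,8}:6  {3,7,8}:3  {4,6,8}:3  {5,7,8}:1  {6,7,8}:3
  |U|=4: {0,3,4,6}:4  {0,4,6,8}:4  {1,3,4,6}:6  {1,3,6,8}:12  {1,3,7,8}:6  {2,5,7,8}:1  {3,4,6,8}:12  {3,5,7,8}:4  {3,6,7,8}:12  {4,6,7,8}:6  {5,6,7,8}:4
  |U|=5: {0,1,3,4,6}:10  {0,3,4,6,8}:20  {0,4,6,7,8}:10  {1,3,4,6,8}:30  {1,3,5,7,8}:10  {1,3,6,7,8}:30  {2,3,5,7,8}:5  {2,5,6,7,8}:5  {3,4,6,7,8}:30  {3,5,6,7,8}:20  {4,5,6,7,8}:10
  |U|=6: {0,1,3,4,6,8}:60  {0,3,4,6,7,8}:60  {0,4,5,6,7,8}:20  {1,2,3,5,7,8}:15  {1,3,4,6,7,8}:90  {1,3,5,6,7,8}:60  {2,3,5,6,7,8}:30  {2,4,5,6,7,8}:15  {3,4,5,6,7,8}:60
  |U|=7: {0,1,3,4,6,7,8}:210  {0,2,4,5,6,7,8}:35  {0,3,4,5,6,7,8}:140  {1,2,3,5,6,7,8}:105  {1,3,4,5,6,7,8}:210  {2,3,4,5,6,7,8}:105
  start at 0(h): 420
  start at 1(i): 280
  start at 2(j): 560
sum over floor = 1260

1260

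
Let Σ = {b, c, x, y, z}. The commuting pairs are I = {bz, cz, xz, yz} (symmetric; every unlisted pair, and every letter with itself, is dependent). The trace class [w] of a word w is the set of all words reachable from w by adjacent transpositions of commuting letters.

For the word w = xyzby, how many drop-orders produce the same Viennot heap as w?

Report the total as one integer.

5

piece 0:x — minimal
piece 1:y rests on {0:x}
piece 2:z — minimal
piece 3:b rests on {1:y}
piece 4:y rests on {3:b}
minimal pieces: {0:x, 2:z}
ways to finish when only these pieces remain (= sum over removing one remaining piece with nothing left below it):
  1 left: {2}→1  {4}→1
  2 left: {2,4}→2  {3,4}→1
  3 left: {1,3,4}→1  {2,3,4}→3
  placing 0:x first → 4 extensions
  placing 2:z first → 1 extensions
total linear extensions = 5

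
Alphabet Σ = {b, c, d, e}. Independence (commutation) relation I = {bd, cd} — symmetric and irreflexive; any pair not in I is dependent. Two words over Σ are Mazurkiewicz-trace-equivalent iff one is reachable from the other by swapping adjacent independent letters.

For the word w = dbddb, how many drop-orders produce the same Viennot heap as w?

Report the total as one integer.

0(d) covers ∅
1(b) covers ∅
2(d) covers 0:d
3(d) covers 2:d
4(b) covers 1:b
floor of heap: 0:d, 1:b
completions by unplaced set U, small U first (add the entries for U minus each lowest piece of U):
  |U|=1: {3}:1  {4}:1
  |U|=2: {1,4}:1  {2,3}:1  {3,4}:2
  |U|=3: {0,2,3}:1  {1,3,4}:3  {2,3,4}:3
  start at 0(d): 6
  start at 1(b): 4
sum over floor = 10

10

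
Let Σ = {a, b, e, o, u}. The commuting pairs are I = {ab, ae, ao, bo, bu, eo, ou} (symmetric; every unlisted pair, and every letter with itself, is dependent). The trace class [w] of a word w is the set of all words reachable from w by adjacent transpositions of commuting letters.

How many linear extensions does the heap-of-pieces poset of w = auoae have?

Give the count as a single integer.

0(a) covers ∅
1(u) covers 0:a
2(o) covers ∅
3(a) covers 1:u
4(e) covers 1:u
floor of heap: 0:a, 2:o
completions by unplaced set U, small U first (add the entries for U minus each lowest piece of U):
  |U|=1: {2}:1  {3}:1  {4}:1
  |U|=2: {2,3}:2  {2,4}:2  {3,4}:2
  |U|=3: {1,3,4}:2  {2,3,4}:6
  start at 0(a): 8
  start at 2(o): 2
sum over floor = 10

10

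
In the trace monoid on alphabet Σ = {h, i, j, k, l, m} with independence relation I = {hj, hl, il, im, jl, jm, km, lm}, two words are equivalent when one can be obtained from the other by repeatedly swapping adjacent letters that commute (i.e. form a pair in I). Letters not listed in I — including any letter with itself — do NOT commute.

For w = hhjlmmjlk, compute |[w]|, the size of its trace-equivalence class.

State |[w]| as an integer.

720

drop 0:h onto floor
drop 1:h onto {0:h}
drop 2:j onto floor
drop 3:l onto floor
drop 4:m onto {1:h}
drop 5:m onto {4:m}
drop 6:j onto {2:j}
drop 7:l onto {3:l}
drop 8:k onto {1:h, 6:j, 7:l}
ground layer = {0:h, 2:j, 3:l}
drop-orders for the pieces not yet dropped (sum over which currently-grounded one goes next):
  1 to go: {5} 1  {8} 1
  2 to go: {4,5} 1  {5,8} 2  {6,8} 1  {7,8} 1
  3 to go: {2,6,8} 1  {3,7,8} 1  {4,5,8} 3  {5,6,8} 3  {5,7,8} 3  {6,7,8} 2
  4 to go: {1,4,5,8} 3  {2,5,6,8} 4  {2,6,7,8} 3  {3,5,7,8} 4  {3,6,7,8} 3  {4,5,6,8} 6  {4,5,7,8} 6  {5,6,7,8} 8
  5 to go: {0,1,4,5,8} 3  {1,4,5,6,8} 9  {1,4,5,7,8} 9  {2,3,6,7,8} 6  {2,4,5,6,8} 10  {2,5,6,7,8} 15  {3,4,5,7,8} 10  {3,5,6,7,8} 15  {4,5,6,7,8} 20
  6 to go: {0,1,4,5,6,8} 12  {0,1,4,5,7,8} 12  {1,2,4,5,6,8} 19  {1,3,4,5,7,8} 19  {1,4,5,6,7,8} 38  {2,3,5,6,7,8} 36  {2,4,5,6,7,8} 45  {3,4,5,6,7,8} 45
  7 to go: {0,1,2,4,5,6,8} 31  {0,1,3,4,5,7,8} 31  {0,1,4,5,6,7,8} 62  {1,2,4,5,6,7,8} 102  {1,3,4,5,6,7,8} 102  {2,3,4,5,6,7,8} 126
  if 0:h drops first: 330 orders
  if 2:j drops first: 195 orders
  if 3:l drops first: 195 orders
heap linearizations: 720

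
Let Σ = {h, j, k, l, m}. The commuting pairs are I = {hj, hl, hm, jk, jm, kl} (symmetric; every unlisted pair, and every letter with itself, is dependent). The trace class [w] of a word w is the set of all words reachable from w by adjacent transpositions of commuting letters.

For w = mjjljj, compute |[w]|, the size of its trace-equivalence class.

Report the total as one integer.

3

0(m) covers ∅
1(j) covers ∅
2(j) covers 1:j
3(l) covers 0:m, 2:j
4(j) covers 3:l
5(j) covers 4:j
floor of heap: 0:m, 1:j
completions by unplaced set U, small U first (add the entries for U minus each lowest piece of U):
  |U|=1: {5}:1
  |U|=2: {4,5}:1
  |U|=3: {3,4,5}:1
  |U|=4: {0,3,4,5}:1  {2,3,4,5}:1
  start at 0(m): 1
  start at 1(j): 2
sum over floor = 3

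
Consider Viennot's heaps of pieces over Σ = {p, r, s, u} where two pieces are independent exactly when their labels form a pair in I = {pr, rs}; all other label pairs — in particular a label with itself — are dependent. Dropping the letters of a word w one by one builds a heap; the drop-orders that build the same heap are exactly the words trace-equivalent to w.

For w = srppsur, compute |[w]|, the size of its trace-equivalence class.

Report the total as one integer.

drop 0:s onto floor
drop 1:r onto floor
drop 2:p onto {0:s}
drop 3:p onto {2:p}
drop 4:s onto {3:p}
drop 5:u onto {1:r, 4:s}
drop 6:r onto {5:u}
ground layer = {0:s, 1:r}
drop-orders for the pieces not yet dropped (sum over which currently-grounded one goes next):
  1 to go: {6} 1
  2 to go: {5,6} 1
  3 to go: {1,5,6} 1  {4,5,6} 1
  4 to go: {1,4,5,6} 2  {3,4,5,6} 1
  5 to go: {1,3,4,5,6} 3  {2,3,4,5,6} 1
  if 0:s drops first: 4 orders
  if 1:r drops first: 1 orders
heap linearizations: 5

5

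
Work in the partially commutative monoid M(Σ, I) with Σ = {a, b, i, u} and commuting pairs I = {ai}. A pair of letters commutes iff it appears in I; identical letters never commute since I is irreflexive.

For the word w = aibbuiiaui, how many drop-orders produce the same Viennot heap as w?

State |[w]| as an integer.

#0=a has no predecessor
#1=i has no predecessor
#2=b depends on [0:a, 1:i]
#3=b depends on [2:b]
#4=u depends on [3:b]
#5=i depends on [4:u]
#6=i depends on [5:i]
#7=a depends on [4:u]
#8=u depends on [6:i, 7:a]
#9=i depends on [8:u]
sources: [0:a, 1:i]
N(rest) = Σ N(rest − s) over sources s of rest; N(one piece) = 1:
  size 1 → [9]=1
  size 2 → [8,9]=1
  size 3 → [6,8,9]=1  [7,8,9]=1
  size 4 → [5,6,8,9]=1  [6,7,8,9]=2
  size 5 → [5,6,7,8,9]=3
  size 6 → [4,5,6,7,8,9]=3
  size 7 → [3,4,5,6,7,8,9]=3
  size 8 → [2,3,4,5,6,7,8,9]=3
  first=0(a) contributes 3
  first=1(i) contributes 3
|[w]| = 6

6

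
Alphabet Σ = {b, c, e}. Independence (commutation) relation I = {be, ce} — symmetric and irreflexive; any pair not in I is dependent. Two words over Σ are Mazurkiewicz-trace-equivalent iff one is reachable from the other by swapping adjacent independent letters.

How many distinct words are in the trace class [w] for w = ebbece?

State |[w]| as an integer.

0(e) covers ∅
1(b) covers ∅
2(b) covers 1:b
3(e) covers 0:e
4(c) covers 2:b
5(e) covers 3:e
floor of heap: 0:e, 1:b
completions by unplaced set U, small U first (add the entries for U minus each lowest piece of U):
  |U|=1: {4}:1  {5}:1
  |U|=2: {2,4}:1  {3,5}:1  {4,5}:2
  |U|=3: {0,3,5}:1  {1,2,4}:1  {2,4,5}:3  {3,4,5}:3
  |U|=4: {0,3,4,5}:4  {1,2,4,5}:4  {2,3,4,5}:6
  start at 0(e): 10
  start at 1(b): 10
sum over floor = 20

20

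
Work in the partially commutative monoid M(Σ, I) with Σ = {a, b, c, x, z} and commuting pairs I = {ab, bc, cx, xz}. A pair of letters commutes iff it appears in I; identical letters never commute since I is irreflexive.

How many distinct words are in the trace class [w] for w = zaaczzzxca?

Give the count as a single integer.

6

#0=z has no predecessor
#1=a depends on [0:z]
#2=a depends on [1:a]
#3=c depends on [2:a]
#4=z depends on [3:c]
#5=z depends on [4:z]
#6=z depends on [5:z]
#7=x depends on [2:a]
#8=c depends on [6:z]
#9=a depends on [7:x, 8:c]
sources: [0:z]
N(rest) = Σ N(rest − s) over sources s of rest; N(one piece) = 1:
  size 1 → [9]=1
  size 2 → [7,9]=1  [8,9]=1
  size 3 → [6,8,9]=1  [7,8,9]=2
  size 4 → [5,6,8,9]=1  [6,7,8,9]=3
  size 5 → [4,5,6,8,9]=1  [5,6,7,8,9]=4
  size 6 → [3,4,5,6,8,9]=1  [4,5,6,7,8,9]=5
  size 7 → [3,4,5,6,7,8,9]=6
  size 8 → [2,3,4,5,6,7,8,9]=6
  first=0(z) contributes 6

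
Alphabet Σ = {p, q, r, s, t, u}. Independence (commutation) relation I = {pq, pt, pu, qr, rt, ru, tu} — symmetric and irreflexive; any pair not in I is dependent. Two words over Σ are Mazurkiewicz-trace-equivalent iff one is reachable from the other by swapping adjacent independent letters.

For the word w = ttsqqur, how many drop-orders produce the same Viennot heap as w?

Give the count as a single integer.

4

0(t) covers ∅
1(t) covers 0:t
2(s) covers 1:t
3(q) covers 2:s
4(q) covers 3:q
5(u) covers 4:q
6(r) covers 2:s
floor of heap: 0:t
completions by unplaced set U, small U first (add the entries for U minus each lowest piece of U):
  |U|=1: {5}:1  {6}:1
  |U|=2: {4,5}:1  {5,6}:2
  |U|=3: {3,4,5}:1  {4,5,6}:3
  |U|=4: {3,4,5,6}:4
  |U|=5: {2,3,4,5,6}:4
  start at 0(t): 4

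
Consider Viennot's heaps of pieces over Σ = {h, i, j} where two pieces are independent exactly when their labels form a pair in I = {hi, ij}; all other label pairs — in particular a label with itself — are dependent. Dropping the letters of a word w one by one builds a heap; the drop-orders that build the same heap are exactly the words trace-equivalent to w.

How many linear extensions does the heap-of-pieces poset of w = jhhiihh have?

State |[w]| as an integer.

0(j) covers ∅
1(h) covers 0:j
2(h) covers 1:h
3(i) covers ∅
4(i) covers 3:i
5(h) covers 2:h
6(h) covers 5:h
floor of heap: 0:j, 3:i
completions by unplaced set U, small U first (add the entries for U minus each lowest piece of U):
  |U|=1: {4}:1  {6}:1
  |U|=2: {3,4}:1  {4,6}:2  {5,6}:1
  |U|=3: {2,5,6}:1  {3,4,6}:3  {4,5,6}:3
  |U|=4: {1,2,5,6}:1  {2,4,5,6}:4  {3,4,5,6}:6
  |U|=5: {0,1,2,5,6}:1  {1,2,4,5,6}:5  {2,3,4,5,6}:10
  start at 0(j): 15
  start at 3(i): 6
sum over floor = 21

21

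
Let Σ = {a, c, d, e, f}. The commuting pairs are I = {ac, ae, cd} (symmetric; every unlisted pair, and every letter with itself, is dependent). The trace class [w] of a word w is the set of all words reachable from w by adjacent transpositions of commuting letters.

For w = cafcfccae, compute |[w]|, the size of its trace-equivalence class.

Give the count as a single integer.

#0=c has no predecessor
#1=a has no predecessor
#2=f depends on [0:c, 1:a]
#3=c depends on [2:f]
#4=f depends on [3:c]
#5=c depends on [4:f]
#6=c depends on [5:c]
#7=a depends on [4:f]
#8=e depends on [6:c]
sources: [0:c, 1:a]
N(rest) = Σ N(rest − s) over sources s of rest; N(one piece) = 1:
  size 1 → [7]=1  [8]=1
  size 2 → [6,8]=1  [7,8]=2
  size 3 → [5,6,8]=1  [6,7,8]=3
  size 4 → [5,6,7,8]=4
  size 5 → [4,5,6,7,8]=4
  size 6 → [3,4,5,6,7,8]=4
  size 7 → [2,3,4,5,6,7,8]=4
  first=0(c) contributes 4
  first=1(a) contributes 4
|[w]| = 8

8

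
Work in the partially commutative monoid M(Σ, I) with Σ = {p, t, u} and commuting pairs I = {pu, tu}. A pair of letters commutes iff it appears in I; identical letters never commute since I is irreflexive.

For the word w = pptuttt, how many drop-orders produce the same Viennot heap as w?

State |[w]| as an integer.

piece 0:p — minimal
piece 1:p rests on {0:p}
piece 2:t rests on {1:p}
piece 3:u — minimal
piece 4:t rests on {2:t}
piece 5:t rests on {4:t}
piece 6:t rests on {5:t}
minimal pieces: {0:p, 3:u}
ways to finish when only these pieces remain (= sum over removing one remaining piece with nothing left below it):
  1 left: {3}→1  {6}→1
  2 left: {3,6}→2  {5,6}→1
  3 left: {3,5,6}→3  {4,5,6}→1
  4 left: {2,4,5,6}→1  {3,4,5,6}→4
  5 left: {1,2,4,5,6}→1  {2,3,4,5,6}→5
  placing 0:p first → 6 extensions
  placing 3:u first → 1 extensions
total linear extensions = 7

7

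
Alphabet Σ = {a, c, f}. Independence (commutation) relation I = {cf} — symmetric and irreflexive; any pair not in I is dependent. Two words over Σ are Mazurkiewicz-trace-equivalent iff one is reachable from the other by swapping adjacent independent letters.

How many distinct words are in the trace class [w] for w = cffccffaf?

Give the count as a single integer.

35

drop 0:c onto floor
drop 1:f onto floor
drop 2:f onto {1:f}
drop 3:c onto {0:c}
drop 4:c onto {3:c}
drop 5:f onto {2:f}
drop 6:f onto {5:f}
drop 7:a onto {4:c, 6:f}
drop 8:f onto {7:a}
ground layer = {0:c, 1:f}
drop-orders for the pieces not yet dropped (sum over which currently-grounded one goes next):
  1 to go: {8} 1
  2 to go: {7,8} 1
  3 to go: {4,7,8} 1  {6,7,8} 1
  4 to go: {3,4,7,8} 1  {4,6,7,8} 2  {5,6,7,8} 1
  5 to go: {0,3,4,7,8} 1  {2,5,6,7,8} 1  {3,4,6,7,8} 3  {4,5,6,7,8} 3
  6 to go: {0,3,4,6,7,8} 4  {1,2,5,6,7,8} 1  {2,4,5,6,7,8} 4  {3,4,5,6,7,8} 6
  7 to go: {0,3,4,5,6,7,8} 10  {1,2,4,5,6,7,8} 5  {2,3,4,5,6,7,8} 10
  if 0:c drops first: 15 orders
  if 1:f drops first: 20 orders
heap linearizations: 35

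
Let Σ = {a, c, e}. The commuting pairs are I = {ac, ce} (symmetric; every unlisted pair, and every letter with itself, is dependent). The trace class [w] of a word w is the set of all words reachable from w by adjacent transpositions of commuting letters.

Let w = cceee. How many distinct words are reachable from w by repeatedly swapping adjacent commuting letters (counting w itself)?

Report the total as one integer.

10

piece 0:c — minimal
piece 1:c rests on {0:c}
piece 2:e — minimal
piece 3:e rests on {2:e}
piece 4:e rests on {3:e}
minimal pieces: {0:c, 2:e}
ways to finish when only these pieces remain (= sum over removing one remaining piece with nothing left below it):
  1 left: {1}→1  {4}→1
  2 left: {0,1}→1  {1,4}→2  {3,4}→1
  3 left: {0,1,4}→3  {1,3,4}→3  {2,3,4}→1
  placing 0:c first → 4 extensions
  placing 2:e first → 6 extensions
total linear extensions = 10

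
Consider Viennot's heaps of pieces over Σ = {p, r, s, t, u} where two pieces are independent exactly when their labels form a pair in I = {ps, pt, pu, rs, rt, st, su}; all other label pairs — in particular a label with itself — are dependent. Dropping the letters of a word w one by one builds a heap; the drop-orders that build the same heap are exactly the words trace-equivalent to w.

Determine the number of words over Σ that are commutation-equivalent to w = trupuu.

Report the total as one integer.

#0=t has no predecessor
#1=r has no predecessor
#2=u depends on [0:t, 1:r]
#3=p depends on [1:r]
#4=u depends on [2:u]
#5=u depends on [4:u]
sources: [0:t, 1:r]
N(rest) = Σ N(rest − s) over sources s of rest; N(one piece) = 1:
  size 1 → [3]=1  [5]=1
  size 2 → [3,5]=2  [4,5]=1
  size 3 → [2,4,5]=1  [3,4,5]=3
  size 4 → [0,2,4,5]=1  [2,3,4,5]=4
  first=0(t) contributes 4
  first=1(r) contributes 5
|[w]| = 9

9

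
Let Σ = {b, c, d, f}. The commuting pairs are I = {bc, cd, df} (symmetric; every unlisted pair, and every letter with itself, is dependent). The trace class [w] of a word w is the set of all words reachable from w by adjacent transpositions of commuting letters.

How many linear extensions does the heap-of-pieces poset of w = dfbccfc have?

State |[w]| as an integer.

9

#0=d has no predecessor
#1=f has no predecessor
#2=b depends on [0:d, 1:f]
#3=c depends on [1:f]
#4=c depends on [3:c]
#5=f depends on [2:b, 4:c]
#6=c depends on [5:f]
sources: [0:d, 1:f]
N(rest) = Σ N(rest − s) over sources s of rest; N(one piece) = 1:
  size 1 → [6]=1
  size 2 → [5,6]=1
  size 3 → [2,5,6]=1  [4,5,6]=1
  size 4 → [0,2,5,6]=1  [2,4,5,6]=2  [3,4,5,6]=1
  size 5 → [0,2,4,5,6]=3  [2,3,4,5,6]=3
  first=0(d) contributes 3
  first=1(f) contributes 6
|[w]| = 9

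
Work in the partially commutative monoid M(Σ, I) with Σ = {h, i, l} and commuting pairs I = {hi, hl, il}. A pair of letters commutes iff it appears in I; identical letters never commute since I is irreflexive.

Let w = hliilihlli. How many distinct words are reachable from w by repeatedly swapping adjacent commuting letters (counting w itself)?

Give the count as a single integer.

3150

piece 0:h — minimal
piece 1:l — minimal
piece 2:i — minimal
piece 3:i rests on {2:i}
piece 4:l rests on {1:l}
piece 5:i rests on {3:i}
piece 6:h rests on {0:h}
piece 7:l rests on {4:l}
piece 8:l rests on {7:l}
piece 9:i rests on {5:i}
minimal pieces: {0:h, 1:l, 2:i}
ways to finish when only these pieces remain (= sum over removing one remaining piece with nothing left below it):
  1 left: {6}→1  {8}→1  {9}→1
  2 left: {0,6}→1  {5,9}→1  {6,8}→2  {6,9}→2  {7,8}→1  {8,9}→2
  3 left: {0,6,8}→3  {0,6,9}→3  {3,5,9}→1  {4,7,8}→1  {5,6,9}→3  {5,8,9}→3  {6,7,8}→3  {6,8,9}→6  {7,8,9}→3
  4 left: {0,5,6,9}→6  {0,6,7,8}→6  {0,6,8,9}→12  {1,4,7,8}→1  {2,3,5,9}→1  {3,5,6,9}→4  {3,5,8,9}→4  {4,6,7,8}→4  {4,7,8,9}→4  {5,6,8,9}→12  {5,7,8,9}→6  {6,7,8,9}→12
  5 left: {0,3,5,6,9}→10  {0,4,6,7,8}→10  {0,5,6,8,9}→30  {0,6,7,8,9}→30  {1,4,6,7,8}→5  {1,4,7,8,9}→5  {2,3,5,6,9}→5  {2,3,5,8,9}→5  {3,5,6,8,9}→20  {3,5,7,8,9}→10  {4,5,7,8,9}→10  {4,6,7,8,9}→20  {5,6,7,8,9}→30
  6 left: {0,1,4,6,7,8}→15  {0,2,3,5,6,9}→15  {0,3,5,6,8,9}→60  {0,4,6,7,8,9}→60  {0,5,6,7,8,9}→90  {1,4,5,7,8,9}→15  {1,4,6,7,8,9}→30  {2,3,5,6,8,9}→30  {2,3,5,7,8,9}→15  {3,4,5,7,8,9}→20  {3,5,6,7,8,9}→60  {4,5,6,7,8,9}→60
  7 left: {0,1,4,6,7,8,9}→105  {0,2,3,5,6,8,9}→105  {0,3,5,6,7,8,9}→210  {0,4,5,6,7,8,9}→210  {1,3,4,5,7,8,9}→35  {1,4,5,6,7,8,9}→105  {2,3,4,5,7,8,9}→35  {2,3,5,6,7,8,9}→105  {3,4,5,6,7,8,9}→140
  8 left: {0,1,4,5,6,7,8,9}→420  {0,2,3,5,6,7,8,9}→420  {0,3,4,5,6,7,8,9}→560  {1,2,3,4,5,7,8,9}→70  {1,3,4,5,6,7,8,9}→280  {2,3,4,5,6,7,8,9}→280
  placing 0:h first → 630 extensions
  placing 1:l first → 1260 extensions
  placing 2:i first → 1260 extensions
total linear extensions = 3150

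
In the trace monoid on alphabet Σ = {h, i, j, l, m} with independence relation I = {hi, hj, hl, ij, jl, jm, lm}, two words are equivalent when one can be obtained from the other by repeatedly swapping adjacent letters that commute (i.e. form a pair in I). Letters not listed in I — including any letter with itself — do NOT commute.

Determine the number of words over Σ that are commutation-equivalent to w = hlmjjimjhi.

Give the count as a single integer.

720

0(h) covers ∅
1(l) covers ∅
2(m) covers 0:h
3(j) covers ∅
4(j) covers 3:j
5(i) covers 1:l, 2:m
6(m) covers 5:i
7(j) covers 4:j
8(h) covers 6:m
9(i) covers 6:m
floor of heap: 0:h, 1:l, 3:j
completions by unplaced set U, small U first (add the entries for U minus each lowest piece of U):
  |U|=1: {7}:1  {8}:1  {9}:1
  |U|=2: {4,7}:1  {7,8}:2  {7,9}:2  {8,9}:2
  |U|=3: {3,4,7}:1  {4,7,8}:3  {4,7,9}:3  {6,8,9}:2  {7,8,9}:6
  |U|=4: {3,4,7,8}:4  {3,4,7,9}:4  {4,7,8,9}:12  {5,6,8,9}:2  {6,7,8,9}:8
  |U|=5: {1,5,6,8,9}:2  {2,5,6,8,9}:2  {3,4,7,8,9}:20  {4,6,7,8,9}:20  {5,6,7,8,9}:10
  |U|=6: {0,2,5,6,8,9}:2  {1,2,5,6,8,9}:4  {1,5,6,7,8,9}:12  {2,5,6,7,8,9}:12  {3,4,6,7,8,9}:40  {4,5,6,7,8,9}:30
  |U|=7: {0,1,2,5,6,8,9}:6  {0,2,5,6,7,8,9}:14  {1,2,5,6,7,8,9}:28  {1,4,5,6,7,8,9}:42  {2,4,5,6,7,8,9}:42  {3,4,5,6,7,8,9}:70
  |U|=8: {0,1,2,5,6,7,8,9}:48  {0,2,4,5,6,7,8,9}:56  {1,2,4,5,6,7,8,9}:112  {1,3,4,5,6,7,8,9}:112  {2,3,4,5,6,7,8,9}:112
  start at 0(h): 336
  start at 1(l): 168
  start at 3(j): 216
sum over floor = 720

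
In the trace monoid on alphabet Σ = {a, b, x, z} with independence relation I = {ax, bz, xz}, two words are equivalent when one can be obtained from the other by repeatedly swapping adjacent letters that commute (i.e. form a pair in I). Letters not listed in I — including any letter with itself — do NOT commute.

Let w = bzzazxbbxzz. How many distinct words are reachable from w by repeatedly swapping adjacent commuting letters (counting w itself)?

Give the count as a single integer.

225

#0=b has no predecessor
#1=z has no predecessor
#2=z depends on [1:z]
#3=a depends on [0:b, 2:z]
#4=z depends on [3:a]
#5=x depends on [0:b]
#6=b depends on [3:a, 5:x]
#7=b depends on [6:b]
#8=x depends on [7:b]
#9=z depends on [4:z]
#10=z depends on [9:z]
sources: [0:b, 1:z]
N(rest) = Σ N(rest − s) over sources s of rest; N(one piece) = 1:
  size 1 → [8]=1  [10]=1
  size 2 → [7,8]=1  [8,10]=2  [9,10]=1
  size 3 → [4,9,10]=1  [6,7,8]=1  [7,8,10]=3  [8,9,10]=3
  size 4 → [4,8,9,10]=4  [5,6,7,8]=1  [6,7,8,10]=4  [7,8,9,10]=6
  size 5 → [4,7,8,9,10]=10  [5,6,7,8,10]=5  [6,7,8,9,10]=10
  size 6 → [4,6,7,8,9,10]=20  [5,6,7,8,9,10]=15
  size 7 → [3,4,6,7,8,9,10]=20  [4,5,6,7,8,9,10]=35
  size 8 → [2,3,4,6,7,8,9,10]=20  [3,4,5,6,7,8,9,10]=55
  size 9 → [0,3,4,5,6,7,8,9,10]=55  [1,2,3,4,6,7,8,9,10]=20  [2,3,4,5,6,7,8,9,10]=75
  first=0(b) contributes 95
  first=1(z) contributes 130
|[w]| = 225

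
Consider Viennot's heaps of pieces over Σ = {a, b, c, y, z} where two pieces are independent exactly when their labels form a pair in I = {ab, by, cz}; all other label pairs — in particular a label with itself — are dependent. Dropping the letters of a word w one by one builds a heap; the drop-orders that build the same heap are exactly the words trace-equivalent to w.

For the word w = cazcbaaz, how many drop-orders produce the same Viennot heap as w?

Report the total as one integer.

#0=c has no predecessor
#1=a depends on [0:c]
#2=z depends on [1:a]
#3=c depends on [1:a]
#4=b depends on [2:z, 3:c]
#5=a depends on [2:z, 3:c]
#6=a depends on [5:a]
#7=z depends on [4:b, 6:a]
sources: [0:c]
N(rest) = Σ N(rest − s) over sources s of rest; N(one piece) = 1:
  size 1 → [7]=1
  size 2 → [4,7]=1  [6,7]=1
  size 3 → [4,6,7]=2  [5,6,7]=1
  size 4 → [4,5,6,7]=3
  size 5 → [2,4,5,6,7]=3  [3,4,5,6,7]=3
  size 6 → [2,3,4,5,6,7]=6
  first=0(c) contributes 6

6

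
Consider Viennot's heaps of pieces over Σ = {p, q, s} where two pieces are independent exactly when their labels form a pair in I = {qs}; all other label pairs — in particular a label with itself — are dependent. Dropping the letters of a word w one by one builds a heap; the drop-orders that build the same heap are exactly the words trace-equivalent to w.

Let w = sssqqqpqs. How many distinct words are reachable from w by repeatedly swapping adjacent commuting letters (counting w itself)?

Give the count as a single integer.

40

drop 0:s onto floor
drop 1:s onto {0:s}
drop 2:s onto {1:s}
drop 3:q onto floor
drop 4:q onto {3:q}
drop 5:q onto {4:q}
drop 6:p onto {2:s, 5:q}
drop 7:q onto {6:p}
drop 8:s onto {6:p}
ground layer = {0:s, 3:q}
drop-orders for the pieces not yet dropped (sum over which currently-grounded one goes next):
  1 to go: {7} 1  {8} 1
  2 to go: {7,8} 2
  3 to go: {6,7,8} 2
  4 to go: {2,6,7,8} 2  {5,6,7,8} 2
  5 to go: {1,2,6,7,8} 2  {2,5,6,7,8} 4  {4,5,6,7,8} 2
  6 to go: {0,1,2,6,7,8} 2  {1,2,5,6,7,8} 6  {2,4,5,6,7,8} 6  {3,4,5,6,7,8} 2
  7 to go: {0,1,2,5,6,7,8} 8  {1,2,4,5,6,7,8} 12  {2,3,4,5,6,7,8} 8
  if 0:s drops first: 20 orders
  if 3:q drops first: 20 orders
heap linearizations: 40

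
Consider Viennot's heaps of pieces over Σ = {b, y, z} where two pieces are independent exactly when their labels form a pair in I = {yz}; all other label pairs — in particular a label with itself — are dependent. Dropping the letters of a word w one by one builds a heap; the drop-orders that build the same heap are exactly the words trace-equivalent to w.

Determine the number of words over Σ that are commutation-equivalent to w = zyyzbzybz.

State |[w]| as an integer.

#0=z has no predecessor
#1=y has no predecessor
#2=y depends on [1:y]
#3=z depends on [0:z]
#4=b depends on [2:y, 3:z]
#5=z depends on [4:b]
#6=y depends on [4:b]
#7=b depends on [5:z, 6:y]
#8=z depends on [7:b]
sources: [0:z, 1:y]
N(rest) = Σ N(rest − s) over sources s of rest; N(one piece) = 1:
  size 1 → [8]=1
  size 2 → [7,8]=1
  size 3 → [5,7,8]=1  [6,7,8]=1
  size 4 → [5,6,7,8]=2
  size 5 → [4,5,6,7,8]=2
  size 6 → [2,4,5,6,7,8]=2  [3,4,5,6,7,8]=2
  size 7 → [0,3,4,5,6,7,8]=2  [1,2,4,5,6,7,8]=2  [2,3,4,5,6,7,8]=4
  first=0(z) contributes 6
  first=1(y) contributes 6
|[w]| = 12

12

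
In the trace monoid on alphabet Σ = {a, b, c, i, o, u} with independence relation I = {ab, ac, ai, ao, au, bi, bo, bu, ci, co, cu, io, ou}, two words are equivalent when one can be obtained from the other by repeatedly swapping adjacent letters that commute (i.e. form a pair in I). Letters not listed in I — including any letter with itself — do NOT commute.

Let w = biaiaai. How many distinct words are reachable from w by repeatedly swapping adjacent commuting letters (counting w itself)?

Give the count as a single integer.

140

#0=b has no predecessor
#1=i has no predecessor
#2=a has no predecessor
#3=i depends on [1:i]
#4=a depends on [2:a]
#5=a depends on [4:a]
#6=i depends on [3:i]
sources: [0:b, 1:i, 2:a]
N(rest) = Σ N(rest − s) over sources s of rest; N(one piece) = 1:
  size 1 → [0]=1  [5]=1  [6]=1
  size 2 → [0,5]=2  [0,6]=2  [3,6]=1  [4,5]=1  [5,6]=2
  size 3 → [0,3,6]=3  [0,4,5]=3  [0,5,6]=6  [1,3,6]=1  [2,4,5]=1  [3,5,6]=3  [4,5,6]=3
  size 4 → [0,1,3,6]=4  [0,2,4,5]=4  [0,3,5,6]=12  [0,4,5,6]=12  [1,3,5,6]=4  [2,4,5,6]=4  [3,4,5,6]=6
  size 5 → [0,1,3,5,6]=20  [0,2,4,5,6]=20  [0,3,4,5,6]=30  [1,3,4,5,6]=10  [2,3,4,5,6]=10
  first=0(b) contributes 20
  first=1(i) contributes 60
  first=2(a) contributes 60
|[w]| = 140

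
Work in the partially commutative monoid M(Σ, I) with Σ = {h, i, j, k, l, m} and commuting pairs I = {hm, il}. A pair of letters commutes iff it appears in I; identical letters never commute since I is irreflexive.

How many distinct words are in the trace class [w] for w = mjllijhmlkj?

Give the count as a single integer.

drop 0:m onto floor
drop 1:j onto {0:m}
drop 2:l onto {1:j}
drop 3:l onto {2:l}
drop 4:i onto {1:j}
drop 5:j onto {3:l, 4:i}
drop 6:h onto {5:j}
drop 7:m onto {5:j}
drop 8:l onto {6:h, 7:m}
drop 9:k onto {8:l}
drop 10:j onto {9:k}
ground layer = {0:m}
drop-orders for the pieces not yet dropped (sum over which currently-grounded one goes next):
  1 to go: {10} 1
  2 to go: {9,10} 1
  3 to go: {8,9,10} 1
  4 to go: {6,8,9,10} 1  {7,8,9,10} 1
  5 to go: {6,7,8,9,10} 2
  6 to go: {5,6,7,8,9,10} 2
  7 to go: {3,5,6,7,8,9,10} 2  {4,5,6,7,8,9,10} 2
  8 to go: {2,3,5,6,7,8,9,10} 2  {3,4,5,6,7,8,9,10} 4
  9 to go: {2,3,4,5,6,7,8,9,10} 6
  if 0:m drops first: 6 orders

6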